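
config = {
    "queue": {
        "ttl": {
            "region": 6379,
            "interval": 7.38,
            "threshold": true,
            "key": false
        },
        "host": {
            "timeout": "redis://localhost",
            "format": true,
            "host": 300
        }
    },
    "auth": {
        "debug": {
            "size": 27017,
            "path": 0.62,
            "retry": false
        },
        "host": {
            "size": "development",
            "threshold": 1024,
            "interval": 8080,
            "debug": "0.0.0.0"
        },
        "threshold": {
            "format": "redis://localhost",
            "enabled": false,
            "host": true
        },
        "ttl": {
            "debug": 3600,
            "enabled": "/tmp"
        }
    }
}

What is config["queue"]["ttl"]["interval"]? 7.38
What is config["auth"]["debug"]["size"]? 27017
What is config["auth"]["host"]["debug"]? "0.0.0.0"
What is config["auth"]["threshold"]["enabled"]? False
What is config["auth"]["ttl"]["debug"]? 3600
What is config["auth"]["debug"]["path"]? 0.62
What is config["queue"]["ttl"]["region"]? 6379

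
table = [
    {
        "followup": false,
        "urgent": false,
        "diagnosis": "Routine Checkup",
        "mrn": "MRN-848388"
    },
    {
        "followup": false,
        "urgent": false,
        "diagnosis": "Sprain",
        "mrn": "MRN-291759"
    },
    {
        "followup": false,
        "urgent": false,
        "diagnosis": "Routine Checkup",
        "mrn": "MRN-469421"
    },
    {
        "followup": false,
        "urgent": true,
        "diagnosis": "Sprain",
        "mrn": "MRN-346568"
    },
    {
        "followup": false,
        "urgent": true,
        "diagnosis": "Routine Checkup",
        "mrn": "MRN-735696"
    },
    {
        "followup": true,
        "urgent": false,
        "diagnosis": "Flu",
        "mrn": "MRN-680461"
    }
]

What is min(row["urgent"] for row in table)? False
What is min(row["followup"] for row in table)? False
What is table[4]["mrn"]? "MRN-735696"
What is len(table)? 6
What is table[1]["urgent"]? False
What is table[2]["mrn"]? "MRN-469421"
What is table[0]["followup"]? False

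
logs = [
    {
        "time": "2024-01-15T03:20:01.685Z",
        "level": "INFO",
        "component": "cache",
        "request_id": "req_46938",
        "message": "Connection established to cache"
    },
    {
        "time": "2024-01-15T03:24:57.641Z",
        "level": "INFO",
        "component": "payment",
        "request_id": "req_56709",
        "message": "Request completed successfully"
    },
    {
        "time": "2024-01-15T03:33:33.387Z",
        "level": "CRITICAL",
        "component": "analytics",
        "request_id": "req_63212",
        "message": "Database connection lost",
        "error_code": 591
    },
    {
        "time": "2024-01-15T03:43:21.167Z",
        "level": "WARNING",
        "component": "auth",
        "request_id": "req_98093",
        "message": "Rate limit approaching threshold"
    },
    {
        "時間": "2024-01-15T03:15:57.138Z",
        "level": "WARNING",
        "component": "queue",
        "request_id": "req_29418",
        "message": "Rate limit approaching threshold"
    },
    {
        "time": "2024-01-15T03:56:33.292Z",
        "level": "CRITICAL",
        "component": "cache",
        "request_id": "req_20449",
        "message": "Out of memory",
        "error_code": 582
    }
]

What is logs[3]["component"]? "auth"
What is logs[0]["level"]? "INFO"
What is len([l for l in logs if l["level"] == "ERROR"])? 0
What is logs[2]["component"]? "analytics"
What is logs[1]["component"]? "payment"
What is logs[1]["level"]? "INFO"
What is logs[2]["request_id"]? "req_63212"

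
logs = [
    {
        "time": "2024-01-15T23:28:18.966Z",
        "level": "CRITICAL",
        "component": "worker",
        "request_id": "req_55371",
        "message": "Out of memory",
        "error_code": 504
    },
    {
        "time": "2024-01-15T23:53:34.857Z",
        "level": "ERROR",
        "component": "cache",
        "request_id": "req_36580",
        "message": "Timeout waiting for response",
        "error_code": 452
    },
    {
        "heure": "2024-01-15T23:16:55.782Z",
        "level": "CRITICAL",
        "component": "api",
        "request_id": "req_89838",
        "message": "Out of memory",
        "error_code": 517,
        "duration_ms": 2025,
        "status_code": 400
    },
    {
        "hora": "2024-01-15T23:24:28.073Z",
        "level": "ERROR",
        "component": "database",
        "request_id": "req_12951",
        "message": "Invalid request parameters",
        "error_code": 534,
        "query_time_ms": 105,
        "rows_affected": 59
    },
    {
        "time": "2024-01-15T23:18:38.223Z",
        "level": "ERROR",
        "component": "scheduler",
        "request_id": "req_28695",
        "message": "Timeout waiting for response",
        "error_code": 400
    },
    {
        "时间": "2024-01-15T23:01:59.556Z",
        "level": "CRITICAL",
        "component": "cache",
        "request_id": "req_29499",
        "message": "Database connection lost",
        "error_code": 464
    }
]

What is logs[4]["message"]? "Timeout waiting for response"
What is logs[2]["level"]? "CRITICAL"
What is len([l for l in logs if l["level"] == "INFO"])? 0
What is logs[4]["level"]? "ERROR"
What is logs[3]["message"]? "Invalid request parameters"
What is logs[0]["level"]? "CRITICAL"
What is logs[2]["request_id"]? "req_89838"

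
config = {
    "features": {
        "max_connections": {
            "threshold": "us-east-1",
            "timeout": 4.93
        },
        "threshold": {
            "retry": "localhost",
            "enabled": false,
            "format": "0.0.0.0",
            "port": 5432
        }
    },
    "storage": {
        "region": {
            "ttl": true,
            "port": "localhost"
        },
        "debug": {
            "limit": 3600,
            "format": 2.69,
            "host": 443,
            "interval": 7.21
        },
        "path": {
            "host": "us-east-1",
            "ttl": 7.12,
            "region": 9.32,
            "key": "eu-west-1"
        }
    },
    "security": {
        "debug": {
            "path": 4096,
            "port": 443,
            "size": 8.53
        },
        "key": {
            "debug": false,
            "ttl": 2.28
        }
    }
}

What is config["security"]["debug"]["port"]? 443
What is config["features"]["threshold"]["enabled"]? False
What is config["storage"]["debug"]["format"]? 2.69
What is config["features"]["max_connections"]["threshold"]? "us-east-1"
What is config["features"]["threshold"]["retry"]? "localhost"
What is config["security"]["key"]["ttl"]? 2.28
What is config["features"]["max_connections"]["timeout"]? 4.93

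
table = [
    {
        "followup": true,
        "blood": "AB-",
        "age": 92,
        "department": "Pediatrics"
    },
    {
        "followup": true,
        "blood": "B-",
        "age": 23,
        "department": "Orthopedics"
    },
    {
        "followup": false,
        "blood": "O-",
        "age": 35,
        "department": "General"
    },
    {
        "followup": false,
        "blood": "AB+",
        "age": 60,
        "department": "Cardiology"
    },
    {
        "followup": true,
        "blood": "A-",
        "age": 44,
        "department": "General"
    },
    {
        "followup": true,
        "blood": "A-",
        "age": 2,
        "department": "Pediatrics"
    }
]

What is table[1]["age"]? 23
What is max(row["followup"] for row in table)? True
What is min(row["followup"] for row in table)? False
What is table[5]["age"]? 2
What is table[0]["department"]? "Pediatrics"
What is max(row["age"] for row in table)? 92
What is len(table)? 6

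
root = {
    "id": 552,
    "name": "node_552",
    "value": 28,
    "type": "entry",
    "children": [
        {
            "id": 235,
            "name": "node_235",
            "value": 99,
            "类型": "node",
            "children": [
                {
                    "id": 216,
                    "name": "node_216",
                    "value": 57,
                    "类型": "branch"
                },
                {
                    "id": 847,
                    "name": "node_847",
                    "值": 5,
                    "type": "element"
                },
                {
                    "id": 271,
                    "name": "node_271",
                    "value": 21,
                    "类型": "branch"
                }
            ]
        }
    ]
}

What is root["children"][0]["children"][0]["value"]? 57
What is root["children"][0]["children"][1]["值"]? 5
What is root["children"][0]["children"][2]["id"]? 271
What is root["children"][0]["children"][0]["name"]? "node_216"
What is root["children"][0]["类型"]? "node"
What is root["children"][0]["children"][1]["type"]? "element"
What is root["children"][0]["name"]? "node_235"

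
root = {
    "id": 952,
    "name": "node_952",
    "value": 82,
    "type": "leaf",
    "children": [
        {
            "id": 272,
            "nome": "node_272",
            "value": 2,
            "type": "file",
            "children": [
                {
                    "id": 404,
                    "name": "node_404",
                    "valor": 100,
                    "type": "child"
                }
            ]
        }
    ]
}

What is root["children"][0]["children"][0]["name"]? "node_404"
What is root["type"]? "leaf"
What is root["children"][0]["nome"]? "node_272"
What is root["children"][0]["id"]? 272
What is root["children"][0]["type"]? "file"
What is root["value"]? 82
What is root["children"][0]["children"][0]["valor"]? 100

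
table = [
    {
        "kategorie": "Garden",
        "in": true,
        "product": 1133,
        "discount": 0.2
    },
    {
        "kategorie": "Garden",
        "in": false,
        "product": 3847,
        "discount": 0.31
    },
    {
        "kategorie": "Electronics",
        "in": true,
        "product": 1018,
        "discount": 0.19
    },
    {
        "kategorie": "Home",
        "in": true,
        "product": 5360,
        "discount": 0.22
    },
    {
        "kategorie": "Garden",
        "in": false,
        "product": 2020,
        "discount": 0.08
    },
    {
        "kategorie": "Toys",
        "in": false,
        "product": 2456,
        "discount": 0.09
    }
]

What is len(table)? 6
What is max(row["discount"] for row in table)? 0.31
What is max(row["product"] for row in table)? 5360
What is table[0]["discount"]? 0.2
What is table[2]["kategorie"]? "Electronics"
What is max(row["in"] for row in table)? True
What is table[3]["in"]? True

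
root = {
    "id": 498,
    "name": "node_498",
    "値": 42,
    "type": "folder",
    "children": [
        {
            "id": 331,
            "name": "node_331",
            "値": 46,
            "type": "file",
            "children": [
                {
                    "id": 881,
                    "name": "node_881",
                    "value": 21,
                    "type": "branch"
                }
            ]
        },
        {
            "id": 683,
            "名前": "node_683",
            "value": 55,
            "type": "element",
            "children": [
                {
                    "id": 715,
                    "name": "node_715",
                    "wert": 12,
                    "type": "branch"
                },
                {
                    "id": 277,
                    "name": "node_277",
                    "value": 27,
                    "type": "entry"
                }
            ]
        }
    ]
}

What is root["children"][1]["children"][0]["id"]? 715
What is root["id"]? 498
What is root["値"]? 42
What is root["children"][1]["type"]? "element"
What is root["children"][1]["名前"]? "node_683"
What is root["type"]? "folder"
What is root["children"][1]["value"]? 55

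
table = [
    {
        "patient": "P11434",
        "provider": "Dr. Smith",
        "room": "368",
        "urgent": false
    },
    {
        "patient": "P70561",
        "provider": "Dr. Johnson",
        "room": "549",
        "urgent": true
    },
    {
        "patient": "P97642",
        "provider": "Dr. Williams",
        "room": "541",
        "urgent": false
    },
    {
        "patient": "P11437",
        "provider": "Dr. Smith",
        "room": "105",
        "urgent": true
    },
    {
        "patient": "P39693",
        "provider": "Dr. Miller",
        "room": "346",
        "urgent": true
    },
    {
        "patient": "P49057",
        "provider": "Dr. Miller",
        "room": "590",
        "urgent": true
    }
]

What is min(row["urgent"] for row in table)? False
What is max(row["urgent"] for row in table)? True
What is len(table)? 6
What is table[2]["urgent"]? False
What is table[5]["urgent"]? True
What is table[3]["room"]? "105"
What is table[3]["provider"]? "Dr. Smith"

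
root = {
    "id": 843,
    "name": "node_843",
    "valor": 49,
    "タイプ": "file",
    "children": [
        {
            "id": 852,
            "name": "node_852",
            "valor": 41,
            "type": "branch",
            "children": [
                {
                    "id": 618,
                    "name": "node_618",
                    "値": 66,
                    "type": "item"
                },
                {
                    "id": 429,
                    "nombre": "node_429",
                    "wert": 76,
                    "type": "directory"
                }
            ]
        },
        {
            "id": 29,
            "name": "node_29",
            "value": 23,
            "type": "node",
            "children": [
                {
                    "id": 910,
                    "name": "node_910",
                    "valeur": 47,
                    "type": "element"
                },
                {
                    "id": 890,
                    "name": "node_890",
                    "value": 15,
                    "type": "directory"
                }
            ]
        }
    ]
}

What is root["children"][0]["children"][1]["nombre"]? "node_429"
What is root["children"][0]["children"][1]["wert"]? 76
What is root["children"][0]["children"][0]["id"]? 618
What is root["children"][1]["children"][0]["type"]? "element"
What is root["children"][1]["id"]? 29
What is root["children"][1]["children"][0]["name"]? "node_910"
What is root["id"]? 843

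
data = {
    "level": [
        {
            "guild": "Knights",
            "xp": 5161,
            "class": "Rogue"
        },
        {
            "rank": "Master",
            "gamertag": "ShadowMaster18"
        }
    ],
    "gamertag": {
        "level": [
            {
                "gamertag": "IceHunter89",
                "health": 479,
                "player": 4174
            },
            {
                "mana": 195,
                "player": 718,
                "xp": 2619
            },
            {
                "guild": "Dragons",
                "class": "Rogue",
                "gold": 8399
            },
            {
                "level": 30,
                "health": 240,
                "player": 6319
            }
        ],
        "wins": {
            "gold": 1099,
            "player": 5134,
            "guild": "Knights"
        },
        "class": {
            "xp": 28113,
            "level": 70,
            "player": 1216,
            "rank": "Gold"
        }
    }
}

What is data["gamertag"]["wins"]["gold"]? 1099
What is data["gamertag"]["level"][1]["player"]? 718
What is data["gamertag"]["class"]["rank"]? "Gold"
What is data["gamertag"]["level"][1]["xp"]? 2619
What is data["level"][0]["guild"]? "Knights"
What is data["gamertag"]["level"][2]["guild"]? "Dragons"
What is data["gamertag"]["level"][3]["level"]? 30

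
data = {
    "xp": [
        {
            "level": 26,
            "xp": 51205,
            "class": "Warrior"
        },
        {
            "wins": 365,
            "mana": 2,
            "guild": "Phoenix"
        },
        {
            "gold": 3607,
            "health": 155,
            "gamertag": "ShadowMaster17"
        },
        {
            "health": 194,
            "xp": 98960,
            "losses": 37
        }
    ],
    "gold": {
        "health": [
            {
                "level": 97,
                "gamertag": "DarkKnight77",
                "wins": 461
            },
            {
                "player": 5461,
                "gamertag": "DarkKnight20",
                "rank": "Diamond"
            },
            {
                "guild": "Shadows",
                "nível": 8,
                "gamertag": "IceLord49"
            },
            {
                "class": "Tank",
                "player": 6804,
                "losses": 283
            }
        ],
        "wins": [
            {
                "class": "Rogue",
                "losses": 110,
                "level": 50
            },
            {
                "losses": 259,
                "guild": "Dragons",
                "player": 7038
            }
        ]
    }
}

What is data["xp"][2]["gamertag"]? "ShadowMaster17"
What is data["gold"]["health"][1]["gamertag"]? "DarkKnight20"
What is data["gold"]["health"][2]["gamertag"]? "IceLord49"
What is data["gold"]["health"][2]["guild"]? "Shadows"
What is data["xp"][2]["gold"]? 3607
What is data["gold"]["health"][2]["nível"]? 8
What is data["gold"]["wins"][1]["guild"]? "Dragons"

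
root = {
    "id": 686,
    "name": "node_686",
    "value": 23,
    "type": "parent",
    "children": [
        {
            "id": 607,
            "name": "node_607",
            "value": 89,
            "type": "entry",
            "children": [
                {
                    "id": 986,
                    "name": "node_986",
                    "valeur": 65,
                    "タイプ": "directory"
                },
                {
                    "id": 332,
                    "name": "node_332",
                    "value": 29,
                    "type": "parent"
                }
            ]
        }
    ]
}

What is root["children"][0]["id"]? 607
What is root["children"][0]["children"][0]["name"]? "node_986"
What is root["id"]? 686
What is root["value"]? 23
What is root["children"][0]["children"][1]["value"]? 29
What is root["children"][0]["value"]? 89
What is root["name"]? "node_686"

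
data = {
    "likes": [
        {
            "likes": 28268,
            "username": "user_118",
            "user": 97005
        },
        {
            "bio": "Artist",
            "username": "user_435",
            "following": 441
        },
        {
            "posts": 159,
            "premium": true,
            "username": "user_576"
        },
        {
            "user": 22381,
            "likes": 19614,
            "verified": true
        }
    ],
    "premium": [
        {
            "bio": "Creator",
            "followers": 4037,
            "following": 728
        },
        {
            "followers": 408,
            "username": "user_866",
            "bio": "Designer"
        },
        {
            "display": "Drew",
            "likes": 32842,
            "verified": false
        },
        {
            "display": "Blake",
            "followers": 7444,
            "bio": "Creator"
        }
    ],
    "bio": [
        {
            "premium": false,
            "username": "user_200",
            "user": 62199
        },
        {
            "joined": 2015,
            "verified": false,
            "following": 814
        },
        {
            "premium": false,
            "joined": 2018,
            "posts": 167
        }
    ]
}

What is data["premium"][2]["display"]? "Drew"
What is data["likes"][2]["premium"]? True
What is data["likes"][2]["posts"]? 159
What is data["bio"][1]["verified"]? False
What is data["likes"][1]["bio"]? "Artist"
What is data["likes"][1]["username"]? "user_435"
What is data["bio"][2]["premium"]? False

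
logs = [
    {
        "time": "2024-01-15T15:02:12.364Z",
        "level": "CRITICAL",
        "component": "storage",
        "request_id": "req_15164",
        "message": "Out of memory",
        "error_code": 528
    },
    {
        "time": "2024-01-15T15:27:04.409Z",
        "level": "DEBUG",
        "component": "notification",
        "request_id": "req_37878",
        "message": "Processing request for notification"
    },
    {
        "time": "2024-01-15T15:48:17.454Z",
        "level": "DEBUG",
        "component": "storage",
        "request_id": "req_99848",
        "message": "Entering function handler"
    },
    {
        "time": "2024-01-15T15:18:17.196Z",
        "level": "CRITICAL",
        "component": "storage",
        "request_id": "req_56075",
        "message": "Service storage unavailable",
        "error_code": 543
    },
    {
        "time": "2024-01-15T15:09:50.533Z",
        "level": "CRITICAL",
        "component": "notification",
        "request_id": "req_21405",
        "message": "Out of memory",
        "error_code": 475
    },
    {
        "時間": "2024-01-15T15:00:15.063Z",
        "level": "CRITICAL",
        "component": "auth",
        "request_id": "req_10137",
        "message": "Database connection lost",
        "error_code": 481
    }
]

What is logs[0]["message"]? "Out of memory"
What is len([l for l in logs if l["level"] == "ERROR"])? 0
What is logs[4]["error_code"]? 475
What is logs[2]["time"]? "2024-01-15T15:48:17.454Z"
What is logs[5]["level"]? "CRITICAL"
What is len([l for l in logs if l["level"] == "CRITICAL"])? 4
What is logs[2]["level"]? "DEBUG"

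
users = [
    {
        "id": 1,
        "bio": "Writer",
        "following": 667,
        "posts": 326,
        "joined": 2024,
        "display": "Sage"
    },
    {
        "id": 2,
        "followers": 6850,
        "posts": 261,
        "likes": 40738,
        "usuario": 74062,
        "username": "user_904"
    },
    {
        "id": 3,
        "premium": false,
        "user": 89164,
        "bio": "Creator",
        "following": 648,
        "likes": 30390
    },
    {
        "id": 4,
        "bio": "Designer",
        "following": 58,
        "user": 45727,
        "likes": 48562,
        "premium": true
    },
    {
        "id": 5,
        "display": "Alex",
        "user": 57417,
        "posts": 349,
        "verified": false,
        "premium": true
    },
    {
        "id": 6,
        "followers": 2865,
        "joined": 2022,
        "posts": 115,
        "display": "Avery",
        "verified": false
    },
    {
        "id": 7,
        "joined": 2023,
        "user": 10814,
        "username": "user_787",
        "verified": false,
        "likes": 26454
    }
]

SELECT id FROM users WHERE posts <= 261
[2, 6]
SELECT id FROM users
[1, 2, 3, 4, 5, 6, 7]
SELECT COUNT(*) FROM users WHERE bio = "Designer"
1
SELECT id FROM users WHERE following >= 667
[1]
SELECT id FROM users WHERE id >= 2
[2, 3, 4, 5, 6, 7]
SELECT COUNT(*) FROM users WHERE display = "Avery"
1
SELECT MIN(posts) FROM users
115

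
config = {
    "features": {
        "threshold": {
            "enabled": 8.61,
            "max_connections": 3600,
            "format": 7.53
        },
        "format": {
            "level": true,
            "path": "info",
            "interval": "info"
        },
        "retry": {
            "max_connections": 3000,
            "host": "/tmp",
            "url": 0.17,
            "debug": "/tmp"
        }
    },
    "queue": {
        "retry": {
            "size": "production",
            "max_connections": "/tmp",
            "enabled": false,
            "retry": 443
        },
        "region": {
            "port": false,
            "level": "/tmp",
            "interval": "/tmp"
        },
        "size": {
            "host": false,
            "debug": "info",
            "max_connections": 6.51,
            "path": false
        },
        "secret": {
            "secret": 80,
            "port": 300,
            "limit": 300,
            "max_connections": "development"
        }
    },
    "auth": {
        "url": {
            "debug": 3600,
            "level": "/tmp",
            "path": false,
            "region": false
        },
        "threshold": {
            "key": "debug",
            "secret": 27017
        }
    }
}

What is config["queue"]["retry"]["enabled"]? False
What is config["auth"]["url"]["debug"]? 3600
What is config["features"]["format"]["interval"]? "info"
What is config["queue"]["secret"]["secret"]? 80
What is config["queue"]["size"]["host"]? False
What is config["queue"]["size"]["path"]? False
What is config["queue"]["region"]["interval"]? "/tmp"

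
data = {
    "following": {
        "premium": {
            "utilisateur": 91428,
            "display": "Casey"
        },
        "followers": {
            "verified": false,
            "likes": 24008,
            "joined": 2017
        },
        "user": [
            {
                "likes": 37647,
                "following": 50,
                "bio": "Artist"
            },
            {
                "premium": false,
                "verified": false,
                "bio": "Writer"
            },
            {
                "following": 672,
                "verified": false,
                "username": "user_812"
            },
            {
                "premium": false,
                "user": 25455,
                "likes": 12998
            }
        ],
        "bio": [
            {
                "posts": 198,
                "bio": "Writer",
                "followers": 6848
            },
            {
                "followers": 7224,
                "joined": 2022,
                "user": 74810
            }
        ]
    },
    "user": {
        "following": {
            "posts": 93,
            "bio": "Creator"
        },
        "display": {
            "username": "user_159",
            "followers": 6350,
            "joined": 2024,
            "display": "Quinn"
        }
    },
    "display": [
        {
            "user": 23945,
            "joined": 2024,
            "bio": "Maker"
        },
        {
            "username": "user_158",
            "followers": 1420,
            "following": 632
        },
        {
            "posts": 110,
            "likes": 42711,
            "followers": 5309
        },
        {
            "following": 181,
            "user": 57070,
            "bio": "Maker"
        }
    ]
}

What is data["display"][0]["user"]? 23945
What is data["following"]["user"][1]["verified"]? False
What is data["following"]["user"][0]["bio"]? "Artist"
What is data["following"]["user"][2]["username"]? "user_812"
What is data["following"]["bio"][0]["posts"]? 198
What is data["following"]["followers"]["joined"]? 2017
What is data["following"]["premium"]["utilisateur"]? 91428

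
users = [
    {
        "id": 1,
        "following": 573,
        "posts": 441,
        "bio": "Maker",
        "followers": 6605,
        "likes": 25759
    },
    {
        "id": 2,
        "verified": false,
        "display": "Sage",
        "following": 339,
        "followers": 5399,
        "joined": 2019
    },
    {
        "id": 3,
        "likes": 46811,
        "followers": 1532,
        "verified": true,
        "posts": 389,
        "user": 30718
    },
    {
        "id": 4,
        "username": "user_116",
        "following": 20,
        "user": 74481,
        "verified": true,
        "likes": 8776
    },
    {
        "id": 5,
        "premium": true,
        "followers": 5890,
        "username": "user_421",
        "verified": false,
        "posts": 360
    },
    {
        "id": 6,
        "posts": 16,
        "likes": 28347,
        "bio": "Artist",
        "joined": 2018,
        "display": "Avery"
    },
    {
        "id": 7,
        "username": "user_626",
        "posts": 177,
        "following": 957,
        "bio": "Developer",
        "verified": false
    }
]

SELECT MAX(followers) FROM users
6605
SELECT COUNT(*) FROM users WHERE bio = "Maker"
1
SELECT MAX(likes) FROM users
46811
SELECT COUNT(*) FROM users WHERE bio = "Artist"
1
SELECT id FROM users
[1, 2, 3, 4, 5, 6, 7]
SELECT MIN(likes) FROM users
8776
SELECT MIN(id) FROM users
1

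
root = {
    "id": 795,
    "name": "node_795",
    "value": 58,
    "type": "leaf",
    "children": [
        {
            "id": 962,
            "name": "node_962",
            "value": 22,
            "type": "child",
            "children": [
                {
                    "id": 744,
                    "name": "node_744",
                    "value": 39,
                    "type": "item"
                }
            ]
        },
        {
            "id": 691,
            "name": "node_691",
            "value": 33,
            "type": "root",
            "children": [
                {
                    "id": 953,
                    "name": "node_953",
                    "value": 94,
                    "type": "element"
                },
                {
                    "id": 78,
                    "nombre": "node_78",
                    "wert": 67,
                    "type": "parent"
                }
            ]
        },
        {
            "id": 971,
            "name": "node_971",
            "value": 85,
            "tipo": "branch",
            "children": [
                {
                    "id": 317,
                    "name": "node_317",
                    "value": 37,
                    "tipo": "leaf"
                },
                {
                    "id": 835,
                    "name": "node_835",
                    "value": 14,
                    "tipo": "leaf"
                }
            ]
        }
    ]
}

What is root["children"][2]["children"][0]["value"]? 37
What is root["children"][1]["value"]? 33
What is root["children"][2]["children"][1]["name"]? "node_835"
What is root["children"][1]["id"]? 691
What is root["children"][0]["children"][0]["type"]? "item"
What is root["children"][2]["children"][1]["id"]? 835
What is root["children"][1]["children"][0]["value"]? 94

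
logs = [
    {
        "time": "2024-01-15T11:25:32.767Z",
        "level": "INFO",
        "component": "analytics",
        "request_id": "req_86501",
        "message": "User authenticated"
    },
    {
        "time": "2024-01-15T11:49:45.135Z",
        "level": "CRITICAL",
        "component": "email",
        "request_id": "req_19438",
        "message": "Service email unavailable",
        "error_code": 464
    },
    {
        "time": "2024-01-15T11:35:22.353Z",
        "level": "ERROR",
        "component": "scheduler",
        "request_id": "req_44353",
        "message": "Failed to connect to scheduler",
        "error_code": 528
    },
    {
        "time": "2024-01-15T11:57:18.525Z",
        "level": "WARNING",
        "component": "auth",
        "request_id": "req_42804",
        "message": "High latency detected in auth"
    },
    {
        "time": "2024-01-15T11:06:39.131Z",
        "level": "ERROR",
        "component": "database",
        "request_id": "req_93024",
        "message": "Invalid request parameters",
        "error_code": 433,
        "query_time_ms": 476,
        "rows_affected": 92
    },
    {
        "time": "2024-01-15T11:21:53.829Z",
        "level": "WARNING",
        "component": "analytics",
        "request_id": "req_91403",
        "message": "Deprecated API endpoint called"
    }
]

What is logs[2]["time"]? "2024-01-15T11:35:22.353Z"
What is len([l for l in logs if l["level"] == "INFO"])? 1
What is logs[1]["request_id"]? "req_19438"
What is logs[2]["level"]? "ERROR"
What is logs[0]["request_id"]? "req_86501"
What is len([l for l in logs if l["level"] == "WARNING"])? 2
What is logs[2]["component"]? "scheduler"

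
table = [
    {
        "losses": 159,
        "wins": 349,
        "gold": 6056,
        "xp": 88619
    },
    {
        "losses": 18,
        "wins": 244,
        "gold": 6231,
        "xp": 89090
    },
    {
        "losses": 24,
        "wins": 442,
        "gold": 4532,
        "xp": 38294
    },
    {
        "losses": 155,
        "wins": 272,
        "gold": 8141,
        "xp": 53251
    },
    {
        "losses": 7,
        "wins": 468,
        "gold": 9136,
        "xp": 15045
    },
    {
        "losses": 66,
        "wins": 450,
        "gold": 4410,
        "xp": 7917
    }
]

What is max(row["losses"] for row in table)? 159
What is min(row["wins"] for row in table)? 244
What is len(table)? 6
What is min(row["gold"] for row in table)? 4410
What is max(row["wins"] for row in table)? 468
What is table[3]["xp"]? 53251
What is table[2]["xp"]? 38294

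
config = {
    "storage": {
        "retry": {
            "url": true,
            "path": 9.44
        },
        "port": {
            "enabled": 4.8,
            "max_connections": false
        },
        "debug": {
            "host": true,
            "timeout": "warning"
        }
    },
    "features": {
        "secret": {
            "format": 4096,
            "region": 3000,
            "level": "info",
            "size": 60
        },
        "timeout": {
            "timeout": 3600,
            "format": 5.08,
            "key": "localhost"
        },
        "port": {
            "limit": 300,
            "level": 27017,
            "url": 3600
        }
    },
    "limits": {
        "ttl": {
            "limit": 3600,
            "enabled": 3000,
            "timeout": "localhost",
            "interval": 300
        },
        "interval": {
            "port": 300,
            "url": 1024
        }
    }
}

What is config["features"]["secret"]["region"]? 3000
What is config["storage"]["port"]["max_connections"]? False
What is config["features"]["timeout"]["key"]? "localhost"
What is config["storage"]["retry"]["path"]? 9.44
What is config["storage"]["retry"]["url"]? True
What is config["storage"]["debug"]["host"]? True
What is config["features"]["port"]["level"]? 27017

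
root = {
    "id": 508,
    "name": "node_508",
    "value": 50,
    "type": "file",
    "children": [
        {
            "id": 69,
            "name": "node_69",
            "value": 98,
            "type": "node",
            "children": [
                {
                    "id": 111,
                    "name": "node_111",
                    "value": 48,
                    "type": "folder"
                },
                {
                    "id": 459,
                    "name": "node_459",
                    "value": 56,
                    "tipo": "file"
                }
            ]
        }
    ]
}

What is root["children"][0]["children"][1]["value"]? 56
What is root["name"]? "node_508"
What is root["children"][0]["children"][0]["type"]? "folder"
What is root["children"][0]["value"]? 98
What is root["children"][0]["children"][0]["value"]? 48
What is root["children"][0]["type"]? "node"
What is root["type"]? "file"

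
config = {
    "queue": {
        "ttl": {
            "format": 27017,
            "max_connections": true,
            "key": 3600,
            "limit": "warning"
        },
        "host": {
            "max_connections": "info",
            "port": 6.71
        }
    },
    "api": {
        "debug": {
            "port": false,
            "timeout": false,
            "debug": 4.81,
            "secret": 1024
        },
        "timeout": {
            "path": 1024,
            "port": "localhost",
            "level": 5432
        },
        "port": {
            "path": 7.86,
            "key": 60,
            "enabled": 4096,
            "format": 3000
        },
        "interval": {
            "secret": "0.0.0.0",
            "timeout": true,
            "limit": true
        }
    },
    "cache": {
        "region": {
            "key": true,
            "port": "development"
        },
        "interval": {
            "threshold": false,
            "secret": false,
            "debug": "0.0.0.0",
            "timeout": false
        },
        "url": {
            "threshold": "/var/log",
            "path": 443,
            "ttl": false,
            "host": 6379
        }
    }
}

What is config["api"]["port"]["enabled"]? 4096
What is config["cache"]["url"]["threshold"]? "/var/log"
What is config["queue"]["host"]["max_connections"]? "info"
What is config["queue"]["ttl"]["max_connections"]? True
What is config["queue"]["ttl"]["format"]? 27017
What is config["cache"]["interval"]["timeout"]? False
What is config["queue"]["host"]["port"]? 6.71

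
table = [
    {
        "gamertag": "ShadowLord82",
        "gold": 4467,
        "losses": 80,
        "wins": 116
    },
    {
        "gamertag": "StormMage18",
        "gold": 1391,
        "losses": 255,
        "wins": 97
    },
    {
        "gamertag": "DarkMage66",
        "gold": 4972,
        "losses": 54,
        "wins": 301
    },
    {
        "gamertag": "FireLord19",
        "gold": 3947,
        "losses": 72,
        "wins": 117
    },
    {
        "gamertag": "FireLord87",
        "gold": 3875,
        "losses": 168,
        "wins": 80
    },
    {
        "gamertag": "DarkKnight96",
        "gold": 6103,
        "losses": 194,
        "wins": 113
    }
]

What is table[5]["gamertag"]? "DarkKnight96"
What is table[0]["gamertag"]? "ShadowLord82"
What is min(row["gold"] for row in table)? 1391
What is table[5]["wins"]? 113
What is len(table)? 6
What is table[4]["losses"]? 168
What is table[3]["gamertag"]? "FireLord19"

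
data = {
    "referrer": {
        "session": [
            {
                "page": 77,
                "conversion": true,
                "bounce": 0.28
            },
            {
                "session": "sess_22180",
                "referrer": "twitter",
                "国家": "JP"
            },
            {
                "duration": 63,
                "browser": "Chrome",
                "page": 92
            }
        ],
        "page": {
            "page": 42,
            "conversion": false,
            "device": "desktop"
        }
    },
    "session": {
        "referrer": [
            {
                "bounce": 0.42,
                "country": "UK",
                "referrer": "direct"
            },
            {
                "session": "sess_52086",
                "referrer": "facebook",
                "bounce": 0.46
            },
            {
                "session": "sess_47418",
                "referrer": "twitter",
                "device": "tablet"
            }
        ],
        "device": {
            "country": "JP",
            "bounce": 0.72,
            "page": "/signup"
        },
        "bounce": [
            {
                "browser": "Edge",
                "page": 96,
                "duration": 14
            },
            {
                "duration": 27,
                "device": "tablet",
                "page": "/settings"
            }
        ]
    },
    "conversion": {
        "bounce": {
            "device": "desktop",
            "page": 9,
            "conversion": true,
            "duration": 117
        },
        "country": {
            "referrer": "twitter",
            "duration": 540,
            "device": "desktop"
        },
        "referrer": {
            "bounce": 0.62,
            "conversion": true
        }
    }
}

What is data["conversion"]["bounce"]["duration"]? 117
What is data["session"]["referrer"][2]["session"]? "sess_47418"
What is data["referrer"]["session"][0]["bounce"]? 0.28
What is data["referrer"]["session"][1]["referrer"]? "twitter"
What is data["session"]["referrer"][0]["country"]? "UK"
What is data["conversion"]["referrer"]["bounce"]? 0.62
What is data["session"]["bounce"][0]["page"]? 96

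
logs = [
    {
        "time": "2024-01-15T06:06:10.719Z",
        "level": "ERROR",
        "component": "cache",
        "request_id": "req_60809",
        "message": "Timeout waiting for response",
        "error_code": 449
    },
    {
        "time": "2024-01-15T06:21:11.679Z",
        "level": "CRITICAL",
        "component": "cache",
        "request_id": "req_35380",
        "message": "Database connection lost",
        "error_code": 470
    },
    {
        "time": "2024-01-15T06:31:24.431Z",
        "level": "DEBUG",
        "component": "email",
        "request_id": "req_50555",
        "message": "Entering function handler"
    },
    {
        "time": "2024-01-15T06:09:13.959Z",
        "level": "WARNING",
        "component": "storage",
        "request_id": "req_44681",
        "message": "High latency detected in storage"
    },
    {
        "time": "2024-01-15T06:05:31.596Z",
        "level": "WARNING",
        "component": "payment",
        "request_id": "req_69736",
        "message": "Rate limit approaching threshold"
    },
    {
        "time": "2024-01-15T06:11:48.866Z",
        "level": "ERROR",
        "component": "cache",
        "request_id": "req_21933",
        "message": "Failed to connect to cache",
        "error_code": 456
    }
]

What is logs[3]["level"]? "WARNING"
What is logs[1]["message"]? "Database connection lost"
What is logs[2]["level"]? "DEBUG"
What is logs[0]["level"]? "ERROR"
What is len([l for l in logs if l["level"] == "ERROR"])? 2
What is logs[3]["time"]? "2024-01-15T06:09:13.959Z"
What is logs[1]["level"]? "CRITICAL"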